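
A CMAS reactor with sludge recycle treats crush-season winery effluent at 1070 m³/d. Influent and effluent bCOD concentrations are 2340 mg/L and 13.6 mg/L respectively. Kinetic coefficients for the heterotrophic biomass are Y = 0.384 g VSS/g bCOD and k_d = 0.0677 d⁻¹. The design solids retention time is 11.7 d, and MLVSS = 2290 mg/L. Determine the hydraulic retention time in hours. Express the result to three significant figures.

τ ≈ 61.1 h

From the SRT design equation V = Y Q (S₀−S) θ_c / [X (1 + k_d θ_c)] = 0.384 × 1070 × (2340 − 13.6) × 11.7 / [2290 × (1 + 0.0677 × 11.7)] = 1.12×10^7 / 4104 = 2725 m³.
Hydraulic retention time τ = V/Q = 2725 / 1070 = 2.547 d = 61.12 h.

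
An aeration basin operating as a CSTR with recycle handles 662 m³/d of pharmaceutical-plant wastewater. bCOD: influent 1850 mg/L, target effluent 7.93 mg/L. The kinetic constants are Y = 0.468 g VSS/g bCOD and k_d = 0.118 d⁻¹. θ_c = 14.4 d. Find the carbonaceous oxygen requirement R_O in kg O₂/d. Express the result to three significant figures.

Correct the yield for decay: Y_obs = Y/(1 + k_d θ_c) = 0.468 / (1 + 0.118 × 14.4) = 0.468 / 2.699 = 0.1734.
Q·(S₀ − S) = 662 × (1850 − 7.93) × 10⁻³ = 1219 kg/d removed.
P_X = Y_obs·Q·(S₀ − S) = 0.1734 × 1219 = 211.4 kg VSS/d.
Carbonaceous O₂ demand = substrate oxidised − cell-mass equivalent = 1219 − 1.42 × 211.4 = 919.2 kg O₂/d.

R_O ≈ 919 kg O₂/d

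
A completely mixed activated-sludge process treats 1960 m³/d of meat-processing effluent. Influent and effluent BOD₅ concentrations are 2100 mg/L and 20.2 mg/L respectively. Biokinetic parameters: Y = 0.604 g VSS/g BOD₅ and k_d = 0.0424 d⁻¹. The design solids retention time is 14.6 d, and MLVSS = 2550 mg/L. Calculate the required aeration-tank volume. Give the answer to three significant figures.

V ≈ 8710 m³

Steady-state biomass mass balance: V·X·(1 + k_d·θ_c) = Y·Q·(S₀ − S)·θ_c, so V = 0.604 × 1960 × (2100 − 20.2) × 14.6 / [2550 × (1 + 0.0424 × 14.6)] = 3.59×10^7 / 4129 = 8707 m³.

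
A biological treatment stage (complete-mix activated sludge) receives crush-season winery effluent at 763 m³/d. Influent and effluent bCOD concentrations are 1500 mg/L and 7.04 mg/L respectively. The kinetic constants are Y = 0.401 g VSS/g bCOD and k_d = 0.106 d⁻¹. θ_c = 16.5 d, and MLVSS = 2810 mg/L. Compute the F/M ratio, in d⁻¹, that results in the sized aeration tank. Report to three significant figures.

Steady-state biomass mass balance: V·X·(1 + k_d·θ_c) = Y·Q·(S₀ − S)·θ_c, so V = 0.401 × 763 × (1500 − 7.04) × 16.5 / [2810 × (1 + 0.106 × 16.5)] = 7.54×10^6 / 7725 = 975.7 m³.
F/M = Q·S₀ / (V·X) = 763 × 1500 / (975.7 × 2810) = 0.4174 g bCOD·(g VSS·d)⁻¹.

F/M ≈ 0.417 d⁻¹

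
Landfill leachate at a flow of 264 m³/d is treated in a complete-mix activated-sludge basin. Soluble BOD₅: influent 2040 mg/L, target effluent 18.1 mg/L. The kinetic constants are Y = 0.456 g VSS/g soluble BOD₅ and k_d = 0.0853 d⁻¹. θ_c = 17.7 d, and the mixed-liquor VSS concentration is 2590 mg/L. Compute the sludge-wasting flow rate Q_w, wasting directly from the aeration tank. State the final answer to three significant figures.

Q_w ≈ 37.4 m³/d

Steady-state biomass mass balance: V·X·(1 + k_d·θ_c) = Y·Q·(S₀ − S)·θ_c, so V = 0.456 × 264 × (2040 − 18.1) × 17.7 / [2590 × (1 + 0.0853 × 17.7)] = 4.31×10^6 / 6500 = 662.8 m³.
For wasting at MLVSS concentration, Q_w = V/θ_c = 662.8/17.7 = 37.44 m³/d.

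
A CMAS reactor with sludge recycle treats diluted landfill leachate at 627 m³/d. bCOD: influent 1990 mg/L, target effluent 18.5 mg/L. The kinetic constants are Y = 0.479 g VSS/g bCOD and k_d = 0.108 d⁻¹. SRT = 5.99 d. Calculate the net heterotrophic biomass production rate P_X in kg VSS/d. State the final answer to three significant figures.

Correct the yield for decay: Y_obs = Y/(1 + k_d θ_c) = 0.479 / (1 + 0.108 × 5.99) = 0.479 / 1.647 = 0.2908.
Mass of bCOD removed per day: Q(S₀ − S) = 627 × 1972 g/m³ = 1236 kg/d.
Biomass produced: P_X = Y_obs·Q·ΔS = 0.2908 × 1236 ≈ 359.5 kg VSS/d.

P_X ≈ 360 kg VSS/d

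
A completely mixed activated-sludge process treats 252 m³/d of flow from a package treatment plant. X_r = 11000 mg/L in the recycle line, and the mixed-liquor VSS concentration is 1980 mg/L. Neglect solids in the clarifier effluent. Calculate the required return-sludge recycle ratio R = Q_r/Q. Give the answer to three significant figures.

R = Q_r/Q = X/(X_r − X) = 1980 / (11000 − 1980) = 0.2195.

R ≈ 0.220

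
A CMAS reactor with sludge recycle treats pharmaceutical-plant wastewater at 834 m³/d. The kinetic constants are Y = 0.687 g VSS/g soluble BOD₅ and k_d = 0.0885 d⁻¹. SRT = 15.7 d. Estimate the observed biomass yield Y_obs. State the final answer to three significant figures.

Y_obs ≈ 0.288 g VSS/g soluble BOD₅

The observed yield is Y_obs = Y/(1 + k_d·θ_c) = 0.687 / (1 + 0.0885 × 15.7) = 0.687 / 2.389 = 0.2875 g VSS per g soluble BOD₅ removed.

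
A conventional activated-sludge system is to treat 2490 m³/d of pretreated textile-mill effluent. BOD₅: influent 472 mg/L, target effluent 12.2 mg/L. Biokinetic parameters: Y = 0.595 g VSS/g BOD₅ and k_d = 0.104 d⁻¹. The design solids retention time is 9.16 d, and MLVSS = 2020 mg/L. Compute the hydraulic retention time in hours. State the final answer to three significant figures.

τ ≈ 15.2 h

From the SRT design equation V = Y Q (S₀−S) θ_c / [X (1 + k_d θ_c)] = 0.595 × 2490 × (472 − 12.2) × 9.16 / [2020 × (1 + 0.104 × 9.16)] = 6.24×10^6 / 3944 = 1582 m³.
HRT = V/Q = 1582 m³ / 2490 m³·d⁻¹ = 0.6353 d × 24 = 15.25 h.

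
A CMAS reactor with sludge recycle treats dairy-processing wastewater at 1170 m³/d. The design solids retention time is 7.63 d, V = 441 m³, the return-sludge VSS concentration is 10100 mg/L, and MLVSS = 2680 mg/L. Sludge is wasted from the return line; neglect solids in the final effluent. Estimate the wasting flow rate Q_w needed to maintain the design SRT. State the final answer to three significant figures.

θ_c = V·X/(Q_w·X_r) when wasting from the recycle, so Q_w = V·X/(θ_c·X_r) = 441.0 × 2680 / (7.63 × 10100) = 15.34 m³/d.

Q_w ≈ 15.3 m³/d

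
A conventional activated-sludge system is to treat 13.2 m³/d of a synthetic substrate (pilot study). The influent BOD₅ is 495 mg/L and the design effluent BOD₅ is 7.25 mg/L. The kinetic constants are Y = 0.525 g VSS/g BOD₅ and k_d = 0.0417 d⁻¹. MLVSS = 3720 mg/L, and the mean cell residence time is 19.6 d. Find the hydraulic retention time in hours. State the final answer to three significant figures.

From the SRT design equation V = Y Q (S₀−S) θ_c / [X (1 + k_d θ_c)] = 0.525 × 13.2 × (495 − 7.25) × 19.6 / [3720 × (1 + 0.0417 × 19.6)] = 6.63×10^4 / 6760 = 9.800 m³.
τ = V/Q = 9.800/13.2 = 0.7424 d, or 17.82 h.

τ ≈ 17.8 h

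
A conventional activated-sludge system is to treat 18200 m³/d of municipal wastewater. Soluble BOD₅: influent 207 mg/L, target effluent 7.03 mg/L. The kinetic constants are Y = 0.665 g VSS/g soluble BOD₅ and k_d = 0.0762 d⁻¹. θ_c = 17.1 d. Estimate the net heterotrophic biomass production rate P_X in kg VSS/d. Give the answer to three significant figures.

P_X ≈ 1050 kg VSS/d

The observed yield is Y_obs = Y/(1 + k_d·θ_c) = 0.665 / (1 + 0.0762 × 17.1) = 0.665 / 2.303 = 0.2888 g VSS per g soluble BOD₅ removed.
Substrate removed = Q·(S₀ − S) = 18200 m³/d × (207 − 7.03) g/m³ = 3.64×10^6 g/d = 3639 kg/d.
P_X = Y_obs · Q(S₀ − S) = 0.2888 × 3639 = 1051 kg VSS/d.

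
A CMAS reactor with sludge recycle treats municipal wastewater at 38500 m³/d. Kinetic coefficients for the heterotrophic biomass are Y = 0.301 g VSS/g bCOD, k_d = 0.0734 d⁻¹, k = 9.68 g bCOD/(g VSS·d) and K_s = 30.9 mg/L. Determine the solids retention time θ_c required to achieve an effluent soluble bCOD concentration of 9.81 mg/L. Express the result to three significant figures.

θ_c ≈ 1.59 d

At the target effluent, Y k S/(K_s+S) = 0.301×9.68×9.81/40.71 = 0.7021 d⁻¹.
θ_c = 1/(μ − k_d) = 1/(0.7021 − 0.0734) = 1/0.6287 = 1.591 d.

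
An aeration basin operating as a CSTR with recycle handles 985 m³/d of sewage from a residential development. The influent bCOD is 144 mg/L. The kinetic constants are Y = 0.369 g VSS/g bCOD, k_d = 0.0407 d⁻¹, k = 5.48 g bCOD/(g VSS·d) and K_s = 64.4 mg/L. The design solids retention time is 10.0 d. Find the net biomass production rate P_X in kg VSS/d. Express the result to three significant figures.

Effluent substrate depends only on kinetics and SRT: S = K_s(1 + k_d θ_c) / [θ_c(Yk − k_d) − 1] = 64.4 × (1 + 0.0407 × 10.0) / [10.0 × (0.369 × 5.48 − 0.0407) − 1] = 90.61 / 18.81 = 4.816 mg/L.
Y_obs = Y / (1 + k_d θ_c) = 0.369 / (1 + 0.0407 × 10.0) = 0.369 / 1.407 = 0.2623.
ΔS = 144 − 4.82 = 139.2 mg/L, so the substrate removal rate is 985 × 139.2/1000 = 137.1 kg bCOD/d.
So the net sludge growth is P_X = 0.2623 × 137.1 = 35.95 kg VSS/d.

P_X ≈ 36.0 kg VSS/d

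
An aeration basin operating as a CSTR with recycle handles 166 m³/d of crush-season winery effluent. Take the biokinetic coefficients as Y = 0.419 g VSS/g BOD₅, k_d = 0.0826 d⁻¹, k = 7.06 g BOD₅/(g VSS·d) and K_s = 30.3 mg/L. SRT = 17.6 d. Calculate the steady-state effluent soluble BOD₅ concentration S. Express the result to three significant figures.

S ≈ 1.50 mg/L

From the Monod/SRT balance for a CMAS, S = K_s·(1+k_d θ_c)/[θ_c·(Y k − k_d) − 1] = 30.3 × (1 + 0.0826 × 17.6) / [17.6 × (0.419 × 7.06 − 0.0826) − 1] = 74.35 / 49.61 = 1.499 mg/L.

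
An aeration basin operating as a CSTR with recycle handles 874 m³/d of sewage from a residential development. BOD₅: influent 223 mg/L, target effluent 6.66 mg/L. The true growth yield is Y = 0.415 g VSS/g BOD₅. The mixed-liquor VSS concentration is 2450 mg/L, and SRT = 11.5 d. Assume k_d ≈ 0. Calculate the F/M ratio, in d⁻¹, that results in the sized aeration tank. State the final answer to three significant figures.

With k_d = 0 the design equation reduces to V = Y Q (S₀−S) θ_c / X = 0.415 × 874 × (223 − 6.66) × 11.5 / 2450 = 368.3 m³.
F/M = Q·S₀ / (V·X) = 874 × 223 / (368.3 × 2450) = 0.2160 g BOD₅·(g VSS·d)⁻¹.

F/M ≈ 0.216 d⁻¹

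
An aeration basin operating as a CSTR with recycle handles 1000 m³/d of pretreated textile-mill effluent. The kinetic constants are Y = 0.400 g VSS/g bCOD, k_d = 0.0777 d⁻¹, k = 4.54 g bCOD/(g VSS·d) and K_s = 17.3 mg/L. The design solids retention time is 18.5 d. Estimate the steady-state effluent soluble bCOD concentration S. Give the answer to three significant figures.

S ≈ 1.35 mg/L

For a completely mixed reactor with recycle the Lawrence–McCarty relation gives S = K_s·(1 + k_d·θ_c) / [θ_c·(Y·k − k_d) − 1] = 17.3 × (1 + 0.0777 × 18.5) / [18.5 × (0.400 × 4.54 − 0.0777) − 1] = 42.17 / 31.16 = 1.353 mg/L.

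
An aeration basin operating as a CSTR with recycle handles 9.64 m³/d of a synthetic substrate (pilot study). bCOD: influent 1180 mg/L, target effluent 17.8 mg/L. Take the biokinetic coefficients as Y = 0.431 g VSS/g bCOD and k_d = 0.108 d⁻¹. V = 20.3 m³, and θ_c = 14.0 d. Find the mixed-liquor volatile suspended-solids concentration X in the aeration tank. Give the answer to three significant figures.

X ≈ 1330 mg/L

X = Y·Q·ΔS·θ_c / [V·(1 + k_d θ_c)] = 0.431 × 9.64 × (1180 − 17.8) × 14.0 / [20.3 × (1 + 0.108 × 14.0)] = 1326 mg/L.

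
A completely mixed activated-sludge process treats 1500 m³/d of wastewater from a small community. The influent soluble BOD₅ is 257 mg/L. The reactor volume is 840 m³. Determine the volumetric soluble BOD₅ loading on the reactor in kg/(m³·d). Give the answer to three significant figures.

Applied soluble BOD₅ load per unit volume = Q·S₀/V = (1500 × 257/1000)/840.0 = 0.4589 kg soluble BOD₅·m⁻³·d⁻¹.

L_v ≈ 0.459 kg soluble BOD₅/(m³·d)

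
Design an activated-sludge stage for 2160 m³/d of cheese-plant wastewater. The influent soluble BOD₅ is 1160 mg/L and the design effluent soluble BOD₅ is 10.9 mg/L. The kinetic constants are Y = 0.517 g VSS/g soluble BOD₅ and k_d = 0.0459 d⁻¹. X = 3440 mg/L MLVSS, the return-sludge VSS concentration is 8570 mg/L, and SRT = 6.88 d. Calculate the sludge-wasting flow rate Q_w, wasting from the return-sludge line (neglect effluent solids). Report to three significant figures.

From the SRT design equation V = Y Q (S₀−S) θ_c / [X (1 + k_d θ_c)] = 0.517 × 2160 × (1160 − 10.9) × 6.88 / [3440 × (1 + 0.0459 × 6.88)] = 8.83×10^6 / 4526 = 1950 m³.
Q_w = (V·X)/(θ_c X_r) = 1950 × 3440 / (6.88 × 8570) = 113.8 m³/d.

Q_w ≈ 114 m³/d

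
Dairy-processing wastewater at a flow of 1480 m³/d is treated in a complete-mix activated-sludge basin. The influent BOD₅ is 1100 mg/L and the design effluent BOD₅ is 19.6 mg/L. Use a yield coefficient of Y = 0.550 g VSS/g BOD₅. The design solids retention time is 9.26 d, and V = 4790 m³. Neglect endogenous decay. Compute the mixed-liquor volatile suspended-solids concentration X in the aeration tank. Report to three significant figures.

X ≈ 1700 mg/L

Without decay, X = Y Q (S₀−S) θ_c / V = 0.550 × 1480 × (1100 − 19.6) × 9.26 / 4790 = 1700 mg/L.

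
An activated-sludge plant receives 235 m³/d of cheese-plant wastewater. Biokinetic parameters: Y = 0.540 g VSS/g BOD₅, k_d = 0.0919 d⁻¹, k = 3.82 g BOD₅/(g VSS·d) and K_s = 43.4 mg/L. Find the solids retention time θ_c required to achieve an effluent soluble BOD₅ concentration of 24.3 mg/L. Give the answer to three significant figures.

θ_c ≈ 1.54 d

At the target effluent, Y k S/(K_s+S) = 0.540×3.82×24.3/67.70 = 0.7404 d⁻¹.
1/θ_c = 0.7404 − 0.0919 = 0.6485 d⁻¹, so θ_c = 1.542 d.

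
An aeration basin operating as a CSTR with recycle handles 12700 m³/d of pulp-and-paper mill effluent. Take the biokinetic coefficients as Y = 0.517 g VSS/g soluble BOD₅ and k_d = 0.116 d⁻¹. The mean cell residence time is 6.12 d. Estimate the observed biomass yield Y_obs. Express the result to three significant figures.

Observed yield with endogenous decay: Y_obs = Y / (1 + k_d·θ_c) = 0.517 / (1 + 0.116 × 6.12) = 0.517 / 1.710 = 0.3024 g VSS/g soluble BOD₅.

Y_obs ≈ 0.302 g VSS/g soluble BOD₅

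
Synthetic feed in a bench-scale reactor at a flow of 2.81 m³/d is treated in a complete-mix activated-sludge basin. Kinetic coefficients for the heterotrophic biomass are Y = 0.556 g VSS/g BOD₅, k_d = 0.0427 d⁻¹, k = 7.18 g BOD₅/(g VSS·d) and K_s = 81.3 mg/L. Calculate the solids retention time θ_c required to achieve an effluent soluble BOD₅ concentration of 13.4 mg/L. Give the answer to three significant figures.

θ_c ≈ 1.92 d

Specific growth rate at S = 13.4 mg/L: μ = YkS/(K_s+S) = 0.556·7.18·13.4/(81.3+13.4) = 0.5649 d⁻¹.
θ_c = 1/(μ − k_d) = 1/(0.5649 − 0.0427) = 1/0.5222 = 1.915 d.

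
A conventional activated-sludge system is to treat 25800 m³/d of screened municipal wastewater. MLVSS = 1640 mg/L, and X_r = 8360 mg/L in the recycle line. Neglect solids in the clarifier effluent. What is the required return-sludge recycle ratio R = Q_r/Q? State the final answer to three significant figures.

R ≈ 0.244

Mass balance around the secondary clarifier (neglecting effluent solids): R = X / (X_r − X) = 1640 / (8360 − 1640) = 0.2440.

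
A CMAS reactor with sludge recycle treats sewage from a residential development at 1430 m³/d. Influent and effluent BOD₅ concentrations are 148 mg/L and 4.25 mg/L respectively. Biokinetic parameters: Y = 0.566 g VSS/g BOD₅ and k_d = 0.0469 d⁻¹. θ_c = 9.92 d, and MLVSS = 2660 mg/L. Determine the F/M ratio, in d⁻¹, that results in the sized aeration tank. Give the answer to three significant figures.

Steady-state biomass mass balance: V·X·(1 + k_d·θ_c) = Y·Q·(S₀ − S)·θ_c, so V = 0.566 × 1430 × (148 − 4.25) × 9.92 / [2660 × (1 + 0.0469 × 9.92)] = 1.15×10^6 / 3898 = 296.1 m³.
F/M = Q·S₀ / (V·X) = 1430 × 148 / (296.1 × 2660) = 0.2687 g BOD₅·(g VSS·d)⁻¹.

F/M ≈ 0.269 d⁻¹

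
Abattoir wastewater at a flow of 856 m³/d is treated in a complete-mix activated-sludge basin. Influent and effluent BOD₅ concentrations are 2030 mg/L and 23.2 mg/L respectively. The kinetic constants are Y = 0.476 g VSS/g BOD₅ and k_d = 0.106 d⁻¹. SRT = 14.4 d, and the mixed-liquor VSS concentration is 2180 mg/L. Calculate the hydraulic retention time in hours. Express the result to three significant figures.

τ ≈ 59.9 h

From the SRT design equation V = Y Q (S₀−S) θ_c / [X (1 + k_d θ_c)] = 0.476 × 856 × (2030 − 23.2) × 14.4 / [2180 × (1 + 0.106 × 14.4)] = 1.18×10^7 / 5508 = 2138 m³.
τ = V/Q = 2138/856 = 2.498 d, or 59.94 h.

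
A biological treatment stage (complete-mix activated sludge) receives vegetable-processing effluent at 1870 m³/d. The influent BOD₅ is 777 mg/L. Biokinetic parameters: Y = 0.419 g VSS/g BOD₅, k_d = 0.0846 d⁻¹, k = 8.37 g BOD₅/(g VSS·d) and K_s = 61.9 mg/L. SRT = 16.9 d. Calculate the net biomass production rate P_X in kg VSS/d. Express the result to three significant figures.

P_X ≈ 250 kg VSS/d

Effluent substrate depends only on kinetics and SRT: S = K_s(1 + k_d θ_c) / [θ_c(Yk − k_d) − 1] = 61.9 × (1 + 0.0846 × 16.9) / [16.9 × (0.419 × 8.37 − 0.0846) − 1] = 150.4 / 56.84 = 2.646 mg/L.
Y_obs = Y / (1 + k_d θ_c) = 0.419 / (1 + 0.0846 × 16.9) = 0.419 / 2.430 = 0.1724.
ΔS = 777 − 2.65 = 774.4 mg/L, so the substrate removal rate is 1870 × 774.4/1000 = 1448 kg BOD₅/d.
Net biomass production P_X = Y_obs × Q·(S₀ − S) = 0.1724 × 1448 = 249.7 kg VSS/d.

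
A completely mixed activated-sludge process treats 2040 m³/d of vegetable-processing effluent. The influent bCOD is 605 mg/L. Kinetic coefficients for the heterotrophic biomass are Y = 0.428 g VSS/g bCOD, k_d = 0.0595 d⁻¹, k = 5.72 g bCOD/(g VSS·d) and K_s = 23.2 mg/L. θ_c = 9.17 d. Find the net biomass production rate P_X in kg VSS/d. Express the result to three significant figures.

From the Monod/SRT balance for a CMAS, S = K_s·(1+k_d θ_c)/[θ_c·(Y k − k_d) − 1] = 23.2 × (1 + 0.0595 × 9.17) / [9.17 × (0.428 × 5.72 − 0.0595) − 1] = 35.86 / 20.90 = 1.715 mg/L.
Y_obs = Y / (1 + k_d θ_c) = 0.428 / (1 + 0.0595 × 9.17) = 0.428 / 1.546 = 0.2769.
ΔS = 605 − 1.72 = 603.3 mg/L, so the substrate removal rate is 2040 × 603.3/1000 = 1231 kg bCOD/d.
Biomass produced: P_X = Y_obs·Q·ΔS = 0.2769 × 1231 ≈ 340.8 kg VSS/d.

P_X ≈ 341 kg VSS/d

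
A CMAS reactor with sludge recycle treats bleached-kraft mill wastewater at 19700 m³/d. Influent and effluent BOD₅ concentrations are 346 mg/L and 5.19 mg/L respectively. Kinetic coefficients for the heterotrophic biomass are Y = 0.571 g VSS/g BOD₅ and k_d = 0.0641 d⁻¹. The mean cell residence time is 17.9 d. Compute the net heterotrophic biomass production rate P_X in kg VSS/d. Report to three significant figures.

P_X ≈ 1790 kg VSS/d

The observed yield is Y_obs = Y/(1 + k_d·θ_c) = 0.571 / (1 + 0.0641 × 17.9) = 0.571 / 2.147 = 0.2659 g VSS per g BOD₅ removed.
ΔS = 346 − 5.19 = 340.8 mg/L, so the substrate removal rate is 19700 × 340.8/1000 = 6714 kg BOD₅/d.
P_X = Y_obs · Q(S₀ − S) = 0.2659 × 6714 = 1785 kg VSS/d.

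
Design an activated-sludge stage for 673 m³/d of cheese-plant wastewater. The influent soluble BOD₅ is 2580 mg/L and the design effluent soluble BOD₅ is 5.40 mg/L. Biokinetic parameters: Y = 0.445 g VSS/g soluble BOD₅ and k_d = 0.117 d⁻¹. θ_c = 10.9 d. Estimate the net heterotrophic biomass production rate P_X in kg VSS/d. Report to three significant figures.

P_X ≈ 339 kg VSS/d

The observed yield is Y_obs = Y/(1 + k_d·θ_c) = 0.445 / (1 + 0.117 × 10.9) = 0.445 / 2.275 = 0.1956 g VSS per g soluble BOD₅ removed.
Mass of soluble BOD₅ removed per day: Q(S₀ − S) = 673 × 2575 g/m³ = 1733 kg/d.
Biomass produced: P_X = Y_obs·Q·ΔS = 0.1956 × 1733 ≈ 338.9 kg VSS/d.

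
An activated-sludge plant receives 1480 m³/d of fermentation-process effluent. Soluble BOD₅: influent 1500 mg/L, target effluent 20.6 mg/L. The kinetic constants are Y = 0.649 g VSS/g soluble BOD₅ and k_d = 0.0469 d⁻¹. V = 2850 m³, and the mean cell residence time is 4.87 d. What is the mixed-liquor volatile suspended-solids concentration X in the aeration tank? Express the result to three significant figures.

Solving the biomass balance for X: X = Y Q (S₀−S) θ_c / [V (1+k_d θ_c)] = 0.649 × 1480 × (1500 − 20.6) × 4.87 / [2850 × (1 + 0.0469 × 4.87)] = 1977 mg/L.

X ≈ 1980 mg/L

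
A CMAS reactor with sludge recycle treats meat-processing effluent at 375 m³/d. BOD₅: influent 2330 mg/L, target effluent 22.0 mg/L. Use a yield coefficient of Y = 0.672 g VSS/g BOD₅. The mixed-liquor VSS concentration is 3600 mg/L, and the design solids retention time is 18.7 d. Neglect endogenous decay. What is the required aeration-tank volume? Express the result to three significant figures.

Biomass mass balance (decay neglected): V·X = Y·Q·(S₀ − S)·θ_c, so V = 0.672 × 375 × (2330 − 22.0) × 18.7 / 3600 = 3021 m³.

V ≈ 3020 m³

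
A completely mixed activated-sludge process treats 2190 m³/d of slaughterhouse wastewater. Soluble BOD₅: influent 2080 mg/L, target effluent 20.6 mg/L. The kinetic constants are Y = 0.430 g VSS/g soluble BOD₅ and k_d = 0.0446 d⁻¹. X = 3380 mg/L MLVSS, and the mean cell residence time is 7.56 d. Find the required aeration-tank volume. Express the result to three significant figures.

Rearranging the biomass balance for a CMAS with decay, V = Y·Q·ΔS·θ_c / [X·(1+k_d θ_c)] = 0.430 × 2190 × (2080 − 20.6) × 7.56 / [3380 × (1 + 0.0446 × 7.56)] = 1.47×10^7 / 4520 = 3244 m³.

V ≈ 3240 m³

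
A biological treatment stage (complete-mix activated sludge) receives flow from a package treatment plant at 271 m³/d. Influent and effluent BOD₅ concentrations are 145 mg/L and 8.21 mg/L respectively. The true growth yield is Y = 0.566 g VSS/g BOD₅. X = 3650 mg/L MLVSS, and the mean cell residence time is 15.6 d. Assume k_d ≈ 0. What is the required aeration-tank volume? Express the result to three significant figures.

V·X = Y·Q·ΔS·θ_c gives V = 0.566 × 271 × (145 − 8.21) × 15.6 / 3650 = 89.68 m³.

V ≈ 89.7 m³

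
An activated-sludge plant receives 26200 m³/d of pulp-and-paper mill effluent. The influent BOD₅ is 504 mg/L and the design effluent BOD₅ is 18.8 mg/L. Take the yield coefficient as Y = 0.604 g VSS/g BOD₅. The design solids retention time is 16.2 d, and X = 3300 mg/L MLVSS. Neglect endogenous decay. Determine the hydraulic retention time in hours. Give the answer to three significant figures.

τ ≈ 34.5 h

With k_d = 0 the design equation reduces to V = Y Q (S₀−S) θ_c / X = 0.604 × 26200 × (504 − 18.8) × 16.2 / 3300 = 37693 m³.
τ = V/Q = 37693/26200 = 1.439 d, or 34.53 h.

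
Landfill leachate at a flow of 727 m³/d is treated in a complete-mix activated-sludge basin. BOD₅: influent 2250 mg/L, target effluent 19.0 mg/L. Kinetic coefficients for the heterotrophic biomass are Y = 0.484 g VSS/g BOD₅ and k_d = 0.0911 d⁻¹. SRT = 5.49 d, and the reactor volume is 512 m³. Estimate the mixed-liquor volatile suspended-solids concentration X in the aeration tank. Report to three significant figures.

X ≈ 5610 mg/L

Solving the biomass balance for X: X = Y Q (S₀−S) θ_c / [V (1+k_d θ_c)] = 0.484 × 727 × (2250 − 19.0) × 5.49 / [512 × (1 + 0.0911 × 5.49)] = 5611 mg/L.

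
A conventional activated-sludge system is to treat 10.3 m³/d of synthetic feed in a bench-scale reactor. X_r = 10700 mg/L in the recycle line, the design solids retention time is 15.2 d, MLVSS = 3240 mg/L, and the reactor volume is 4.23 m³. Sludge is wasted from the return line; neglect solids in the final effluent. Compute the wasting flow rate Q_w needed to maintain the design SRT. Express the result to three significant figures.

Wasting from the return line (neglecting effluent solids): Q_w = V·X / (θ_c·X_r) = 4.230 × 3240 / (15.2 × 10700) = 0.08427 m³/d.

Q_w ≈ 0.0843 m³/d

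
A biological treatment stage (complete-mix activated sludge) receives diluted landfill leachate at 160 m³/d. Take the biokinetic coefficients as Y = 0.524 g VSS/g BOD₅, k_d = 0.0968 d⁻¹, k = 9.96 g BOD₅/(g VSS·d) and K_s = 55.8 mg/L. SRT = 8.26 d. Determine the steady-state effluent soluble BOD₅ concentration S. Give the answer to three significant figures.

S ≈ 2.43 mg/L

For a completely mixed reactor with recycle the Lawrence–McCarty relation gives S = K_s·(1 + k_d·θ_c) / [θ_c·(Y·k − k_d) − 1] = 55.8 × (1 + 0.0968 × 8.26) / [8.26 × (0.524 × 9.96 − 0.0968) − 1] = 100.4 / 41.31 = 2.431 mg/L.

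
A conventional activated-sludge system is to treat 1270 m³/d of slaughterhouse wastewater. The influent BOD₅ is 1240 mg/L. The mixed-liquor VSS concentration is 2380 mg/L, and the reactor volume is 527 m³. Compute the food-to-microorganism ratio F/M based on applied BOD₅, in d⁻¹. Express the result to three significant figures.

Food-to-microorganism ratio F/M = Q S₀ / (V X) = 1270 × 1240 / (527.0 × 2380) = 1.256 d⁻¹.

F/M ≈ 1.26 d⁻¹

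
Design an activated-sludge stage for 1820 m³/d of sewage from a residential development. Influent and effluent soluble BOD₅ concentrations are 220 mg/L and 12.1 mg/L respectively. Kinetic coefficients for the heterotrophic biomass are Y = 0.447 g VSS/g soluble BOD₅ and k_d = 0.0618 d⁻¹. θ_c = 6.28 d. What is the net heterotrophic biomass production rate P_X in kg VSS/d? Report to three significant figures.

The observed yield is Y_obs = Y/(1 + k_d·θ_c) = 0.447 / (1 + 0.0618 × 6.28) = 0.447 / 1.388 = 0.3220 g VSS per g soluble BOD₅ removed.
Mass of soluble BOD₅ removed per day: Q(S₀ − S) = 1820 × 207.9 g/m³ = 378.4 kg/d.
So the net sludge growth is P_X = 0.3220 × 378.4 = 121.8 kg VSS/d.

P_X ≈ 122 kg VSS/d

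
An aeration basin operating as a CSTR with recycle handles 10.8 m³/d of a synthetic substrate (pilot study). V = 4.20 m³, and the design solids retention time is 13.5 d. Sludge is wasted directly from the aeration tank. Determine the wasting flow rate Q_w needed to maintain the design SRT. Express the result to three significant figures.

Wasting from the aeration tank: Q_w = V / θ_c = 4.200 / 13.5 = 0.3111 m³/d.

Q_w ≈ 0.311 m³/d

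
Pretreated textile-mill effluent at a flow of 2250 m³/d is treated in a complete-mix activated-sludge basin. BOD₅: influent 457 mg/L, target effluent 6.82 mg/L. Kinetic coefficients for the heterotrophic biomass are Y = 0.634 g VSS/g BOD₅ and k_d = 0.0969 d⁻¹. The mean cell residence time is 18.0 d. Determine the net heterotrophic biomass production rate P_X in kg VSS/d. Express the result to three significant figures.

P_X ≈ 234 kg VSS/d

Observed yield with endogenous decay: Y_obs = Y / (1 + k_d·θ_c) = 0.634 / (1 + 0.0969 × 18.0) = 0.634 / 2.744 = 0.2310 g VSS/g BOD₅.
Substrate removed = Q·(S₀ − S) = 2250 m³/d × (457 − 6.82) g/m³ = 1.01×10^6 g/d = 1013 kg/d.
Net biomass production P_X = Y_obs × Q·(S₀ − S) = 0.2310 × 1013 = 234.0 kg VSS/d.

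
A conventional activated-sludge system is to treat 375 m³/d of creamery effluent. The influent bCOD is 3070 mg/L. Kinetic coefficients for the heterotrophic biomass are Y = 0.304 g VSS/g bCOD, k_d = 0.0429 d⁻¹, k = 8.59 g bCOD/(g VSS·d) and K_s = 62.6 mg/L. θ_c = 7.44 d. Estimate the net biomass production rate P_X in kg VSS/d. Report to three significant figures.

P_X ≈ 265 kg VSS/d

Effluent substrate depends only on kinetics and SRT: S = K_s(1 + k_d θ_c) / [θ_c(Yk − k_d) − 1] = 62.6 × (1 + 0.0429 × 7.44) / [7.44 × (0.304 × 8.59 − 0.0429) − 1] = 82.58 / 18.11 = 4.560 mg/L.
The observed yield is Y_obs = Y/(1 + k_d·θ_c) = 0.304 / (1 + 0.0429 × 7.44) = 0.304 / 1.319 = 0.2304 g VSS per g bCOD removed.
Mass of bCOD removed per day: Q(S₀ − S) = 375 × 3065 g/m³ = 1150 kg/d.
So the net sludge growth is P_X = 0.2304 × 1150 = 264.9 kg VSS/d.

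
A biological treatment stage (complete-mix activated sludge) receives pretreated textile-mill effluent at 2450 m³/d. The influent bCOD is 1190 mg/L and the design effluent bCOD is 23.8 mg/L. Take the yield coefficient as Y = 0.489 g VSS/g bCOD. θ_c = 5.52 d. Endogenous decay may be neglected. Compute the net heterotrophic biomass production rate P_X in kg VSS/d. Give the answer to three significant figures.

No decay correction is needed, so Y_obs = Y = 0.489.
Substrate removed = Q·(S₀ − S) = 2450 m³/d × (1190 − 23.8) g/m³ = 2.86×10^6 g/d = 2857 kg/d.
P_X = Y_obs · Q(S₀ − S) = 0.4890 × 2857 = 1397 kg VSS/d.

P_X ≈ 1400 kg VSS/d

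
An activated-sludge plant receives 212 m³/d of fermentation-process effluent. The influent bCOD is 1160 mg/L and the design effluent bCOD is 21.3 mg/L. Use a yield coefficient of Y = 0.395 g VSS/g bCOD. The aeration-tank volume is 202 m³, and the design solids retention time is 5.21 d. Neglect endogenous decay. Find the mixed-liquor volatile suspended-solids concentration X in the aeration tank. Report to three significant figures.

Without decay, X = Y Q (S₀−S) θ_c / V = 0.395 × 212 × (1160 − 21.3) × 5.21 / 202 = 2459 mg/L.

X ≈ 2460 mg/L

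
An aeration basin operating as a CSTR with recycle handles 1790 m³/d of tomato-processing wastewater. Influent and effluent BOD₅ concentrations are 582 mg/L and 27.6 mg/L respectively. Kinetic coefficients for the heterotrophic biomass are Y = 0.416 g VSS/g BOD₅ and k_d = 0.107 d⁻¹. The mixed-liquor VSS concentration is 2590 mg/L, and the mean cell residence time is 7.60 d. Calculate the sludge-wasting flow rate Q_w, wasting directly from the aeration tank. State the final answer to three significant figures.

Q_w ≈ 87.9 m³/d

Rearranging the biomass balance for a CMAS with decay, V = Y·Q·ΔS·θ_c / [X·(1+k_d θ_c)] = 0.416 × 1790 × (582 − 27.6) × 7.60 / [2590 × (1 + 0.107 × 7.60)] = 3.14×10^6 / 4696 = 668.1 m³.
With mixed-liquor wasting, θ_c = V/Q_w, so Q_w = V/θ_c = 668.1/7.60 = 87.91 m³/d.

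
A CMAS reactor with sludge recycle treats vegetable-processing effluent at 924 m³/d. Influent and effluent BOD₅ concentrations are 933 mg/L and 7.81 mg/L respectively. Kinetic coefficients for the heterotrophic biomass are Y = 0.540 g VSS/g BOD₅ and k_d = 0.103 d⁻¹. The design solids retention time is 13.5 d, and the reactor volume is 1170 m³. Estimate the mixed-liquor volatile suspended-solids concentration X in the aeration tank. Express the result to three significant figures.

X = Y·Q·ΔS·θ_c / [V·(1 + k_d θ_c)] = 0.540 × 924 × (933 − 7.81) × 13.5 / [1170 × (1 + 0.103 × 13.5)] = 2228 mg/L.

X ≈ 2230 mg/L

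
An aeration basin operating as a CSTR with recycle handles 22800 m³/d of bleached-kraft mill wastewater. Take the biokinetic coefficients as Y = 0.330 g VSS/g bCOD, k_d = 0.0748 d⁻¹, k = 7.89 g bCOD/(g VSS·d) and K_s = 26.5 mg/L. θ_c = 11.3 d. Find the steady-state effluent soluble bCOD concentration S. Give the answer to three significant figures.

S ≈ 1.77 mg/L

Effluent substrate depends only on kinetics and SRT: S = K_s(1 + k_d θ_c) / [θ_c(Yk − k_d) − 1] = 26.5 × (1 + 0.0748 × 11.3) / [11.3 × (0.330 × 7.89 − 0.0748) − 1] = 48.90 / 27.58 = 1.773 mg/L.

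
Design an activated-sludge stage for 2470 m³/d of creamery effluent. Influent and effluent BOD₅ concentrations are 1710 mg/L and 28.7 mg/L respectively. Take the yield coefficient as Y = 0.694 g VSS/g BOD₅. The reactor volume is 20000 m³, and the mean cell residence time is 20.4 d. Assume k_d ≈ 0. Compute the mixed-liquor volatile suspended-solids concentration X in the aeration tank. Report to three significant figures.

X ≈ 2940 mg/L

From V·X = Y·Q·(S₀ − S)·θ_c (decay neglected): X = 0.694 × 2470 × (1710 − 28.7) × 20.4 / 20000 = 2940 mg/L.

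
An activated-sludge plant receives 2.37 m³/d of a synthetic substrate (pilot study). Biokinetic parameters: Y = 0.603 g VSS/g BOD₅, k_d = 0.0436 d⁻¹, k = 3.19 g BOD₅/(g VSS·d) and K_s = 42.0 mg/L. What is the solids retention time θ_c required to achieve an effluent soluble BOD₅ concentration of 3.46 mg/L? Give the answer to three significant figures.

At the target effluent, Y k S/(K_s+S) = 0.603×3.19×3.46/45.46 = 0.1464 d⁻¹.
1/θ_c = 0.1464 − 0.0436 = 0.1028 d⁻¹, so θ_c = 9.727 d.

θ_c ≈ 9.73 d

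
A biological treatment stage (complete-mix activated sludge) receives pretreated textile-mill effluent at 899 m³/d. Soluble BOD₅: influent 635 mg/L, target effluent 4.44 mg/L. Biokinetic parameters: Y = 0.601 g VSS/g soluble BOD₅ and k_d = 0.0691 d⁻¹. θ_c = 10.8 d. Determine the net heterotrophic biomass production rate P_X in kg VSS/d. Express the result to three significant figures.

Correct the yield for decay: Y_obs = Y/(1 + k_d θ_c) = 0.601 / (1 + 0.0691 × 10.8) = 0.601 / 1.746 = 0.3442.
Substrate removed = Q·(S₀ − S) = 899 m³/d × (635 − 4.44) g/m³ = 5.67×10^5 g/d = 566.9 kg/d.
Net biomass production P_X = Y_obs × Q·(S₀ − S) = 0.3442 × 566.9 = 195.1 kg VSS/d.

P_X ≈ 195 kg VSS/d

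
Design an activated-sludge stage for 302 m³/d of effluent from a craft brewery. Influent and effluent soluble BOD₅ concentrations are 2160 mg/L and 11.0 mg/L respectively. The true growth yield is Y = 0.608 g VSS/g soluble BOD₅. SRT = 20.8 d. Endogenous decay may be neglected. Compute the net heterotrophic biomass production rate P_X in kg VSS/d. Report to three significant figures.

Since k_d ≈ 0, Y_obs = Y = 0.608 g VSS/g soluble BOD₅.
Mass of soluble BOD₅ removed per day: Q(S₀ − S) = 302 × 2149 g/m³ = 649.0 kg/d.
So the net sludge growth is P_X = 0.6080 × 649.0 = 394.6 kg VSS/d.

P_X ≈ 395 kg VSS/d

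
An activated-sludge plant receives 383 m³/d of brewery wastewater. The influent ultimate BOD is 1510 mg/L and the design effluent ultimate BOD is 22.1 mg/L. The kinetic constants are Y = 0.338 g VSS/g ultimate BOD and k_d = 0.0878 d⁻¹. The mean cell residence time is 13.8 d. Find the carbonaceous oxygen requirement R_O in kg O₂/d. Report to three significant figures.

R_O ≈ 446 kg O₂/d

Y_obs = Y / (1 + k_d θ_c) = 0.338 / (1 + 0.0878 × 13.8) = 0.338 / 2.212 = 0.1528.
ΔS = 1510 − 22.1 = 1488 mg/L, so the substrate removal rate is 383 × 1488/1000 = 569.9 kg ultimate BOD/d.
Biomass synthesised: P_X = Y_obs × 569.9 = 87.09 kg VSS/d.
R_O = Q·(S₀ − S) − 1.42·P_X = 569.9 − 1.42 × 87.09 = 446.2 kg O₂/d.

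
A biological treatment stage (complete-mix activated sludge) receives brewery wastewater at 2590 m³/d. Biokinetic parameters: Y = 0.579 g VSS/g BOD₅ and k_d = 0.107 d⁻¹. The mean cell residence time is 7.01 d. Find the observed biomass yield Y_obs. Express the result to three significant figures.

Y_obs ≈ 0.331 g VSS/g BOD₅

Correct the yield for decay: Y_obs = Y/(1 + k_d θ_c) = 0.579 / (1 + 0.107 × 7.01) = 0.579 / 1.750 = 0.3308.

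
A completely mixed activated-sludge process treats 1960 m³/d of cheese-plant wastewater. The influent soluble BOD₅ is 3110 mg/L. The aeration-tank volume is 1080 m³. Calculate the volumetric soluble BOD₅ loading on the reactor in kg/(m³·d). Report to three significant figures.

Applied soluble BOD₅ load per unit volume = Q·S₀/V = (1960 × 3110/1000)/1080 = 5.644 kg soluble BOD₅·m⁻³·d⁻¹.

L_v ≈ 5.64 kg soluble BOD₅/(m³·d)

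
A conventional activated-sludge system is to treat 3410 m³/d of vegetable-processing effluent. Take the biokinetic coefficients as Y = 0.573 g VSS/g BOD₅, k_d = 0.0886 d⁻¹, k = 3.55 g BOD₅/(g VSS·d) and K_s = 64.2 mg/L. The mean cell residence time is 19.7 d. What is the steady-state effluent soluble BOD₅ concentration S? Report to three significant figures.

S ≈ 4.72 mg/L

From the Monod/SRT balance for a CMAS, S = K_s·(1+k_d θ_c)/[θ_c·(Y k − k_d) − 1] = 64.2 × (1 + 0.0886 × 19.7) / [19.7 × (0.573 × 3.55 − 0.0886) − 1] = 176.3 / 37.33 = 4.722 mg/L.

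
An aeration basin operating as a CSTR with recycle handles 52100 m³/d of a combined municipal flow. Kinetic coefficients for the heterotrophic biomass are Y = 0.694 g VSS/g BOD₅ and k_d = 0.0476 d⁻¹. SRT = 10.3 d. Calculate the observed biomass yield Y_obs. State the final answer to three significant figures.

Y_obs ≈ 0.466 g VSS/g BOD₅

Observed yield with endogenous decay: Y_obs = Y / (1 + k_d·θ_c) = 0.694 / (1 + 0.0476 × 10.3) = 0.694 / 1.490 = 0.4657 g VSS/g BOD₅.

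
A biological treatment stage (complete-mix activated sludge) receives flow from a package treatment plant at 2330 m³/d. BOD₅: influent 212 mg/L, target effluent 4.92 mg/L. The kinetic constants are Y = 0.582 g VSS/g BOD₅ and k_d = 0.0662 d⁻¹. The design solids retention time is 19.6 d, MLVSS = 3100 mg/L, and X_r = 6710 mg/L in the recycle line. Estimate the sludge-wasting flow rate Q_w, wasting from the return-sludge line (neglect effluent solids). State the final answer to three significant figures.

Steady-state biomass mass balance: V·X·(1 + k_d·θ_c) = Y·Q·(S₀ − S)·θ_c, so V = 0.582 × 2330 × (212 − 4.92) × 19.6 / [3100 × (1 + 0.0662 × 19.6)] = 5.5×10^6 / 7122 = 772.8 m³.
Wasting from the return line (neglecting effluent solids): Q_w = V·X / (θ_c·X_r) = 772.8 × 3100 / (19.6 × 6710) = 18.22 m³/d.

Q_w ≈ 18.2 m³/d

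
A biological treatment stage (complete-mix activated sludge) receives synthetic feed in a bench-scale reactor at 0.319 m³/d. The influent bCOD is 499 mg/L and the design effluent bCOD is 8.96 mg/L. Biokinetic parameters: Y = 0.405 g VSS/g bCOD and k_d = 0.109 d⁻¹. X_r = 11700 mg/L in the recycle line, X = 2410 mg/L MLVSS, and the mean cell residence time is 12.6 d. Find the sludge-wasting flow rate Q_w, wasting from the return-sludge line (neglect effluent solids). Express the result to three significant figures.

Q_w ≈ 0.00228 m³/d

Steady-state biomass mass balance: V·X·(1 + k_d·θ_c) = Y·Q·(S₀ − S)·θ_c, so V = 0.405 × 0.319 × (499 − 8.96) × 12.6 / [2410 × (1 + 0.109 × 12.6)] = 7.98×10^2 / 5720 = 0.1395 m³.
θ_c = V·X/(Q_w·X_r) when wasting from the recycle, so Q_w = V·X/(θ_c·X_r) = 0.1395 × 2410 / (12.6 × 11700) = 0.002280 m³/d.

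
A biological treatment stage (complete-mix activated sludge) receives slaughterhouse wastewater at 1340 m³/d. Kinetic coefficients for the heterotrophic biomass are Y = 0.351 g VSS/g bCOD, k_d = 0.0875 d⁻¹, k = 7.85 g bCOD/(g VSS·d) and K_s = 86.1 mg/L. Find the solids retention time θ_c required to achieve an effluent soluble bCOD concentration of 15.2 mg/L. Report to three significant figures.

θ_c ≈ 3.07 d

Specific growth rate at S = 15.2 mg/L: μ = YkS/(K_s+S) = 0.351·7.85·15.2/(86.1+15.2) = 0.4134 d⁻¹.
Then 1/θ_c = μ − k_d = 0.4134 − 0.0875 = 0.3259 d⁻¹, giving θ_c = 3.068 d.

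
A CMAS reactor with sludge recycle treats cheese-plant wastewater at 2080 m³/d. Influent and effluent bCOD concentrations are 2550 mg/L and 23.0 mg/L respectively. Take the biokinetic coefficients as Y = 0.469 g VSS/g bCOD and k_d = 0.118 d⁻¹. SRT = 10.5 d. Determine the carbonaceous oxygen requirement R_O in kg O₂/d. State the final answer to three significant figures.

Observed yield with endogenous decay: Y_obs = Y / (1 + k_d·θ_c) = 0.469 / (1 + 0.118 × 10.5) = 0.469 / 2.239 = 0.2095 g VSS/g bCOD.
ΔS = 2550 − 23.0 = 2527 mg/L, so the substrate removal rate is 2080 × 2527/1000 = 5256 kg bCOD/d.
P_X = Y_obs·Q·(S₀ − S) = 0.2095 × 5256 = 1101 kg VSS/d.
Carbonaceous O₂ demand = substrate oxidised − cell-mass equivalent = 5256 − 1.42 × 1101 = 3693 kg O₂/d.

R_O ≈ 3690 kg O₂/d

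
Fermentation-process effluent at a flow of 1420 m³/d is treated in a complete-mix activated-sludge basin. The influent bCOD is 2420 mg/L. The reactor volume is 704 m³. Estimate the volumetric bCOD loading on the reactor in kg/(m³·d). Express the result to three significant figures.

Volumetric loading L_v = Q·S₀ / V = 1420 × 2420 g/m³ / 704.0 m³ = 4881 g/(m³·d) = 4.881 kg bCOD/(m³·d).

L_v ≈ 4.88 kg bCOD/(m³·d)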